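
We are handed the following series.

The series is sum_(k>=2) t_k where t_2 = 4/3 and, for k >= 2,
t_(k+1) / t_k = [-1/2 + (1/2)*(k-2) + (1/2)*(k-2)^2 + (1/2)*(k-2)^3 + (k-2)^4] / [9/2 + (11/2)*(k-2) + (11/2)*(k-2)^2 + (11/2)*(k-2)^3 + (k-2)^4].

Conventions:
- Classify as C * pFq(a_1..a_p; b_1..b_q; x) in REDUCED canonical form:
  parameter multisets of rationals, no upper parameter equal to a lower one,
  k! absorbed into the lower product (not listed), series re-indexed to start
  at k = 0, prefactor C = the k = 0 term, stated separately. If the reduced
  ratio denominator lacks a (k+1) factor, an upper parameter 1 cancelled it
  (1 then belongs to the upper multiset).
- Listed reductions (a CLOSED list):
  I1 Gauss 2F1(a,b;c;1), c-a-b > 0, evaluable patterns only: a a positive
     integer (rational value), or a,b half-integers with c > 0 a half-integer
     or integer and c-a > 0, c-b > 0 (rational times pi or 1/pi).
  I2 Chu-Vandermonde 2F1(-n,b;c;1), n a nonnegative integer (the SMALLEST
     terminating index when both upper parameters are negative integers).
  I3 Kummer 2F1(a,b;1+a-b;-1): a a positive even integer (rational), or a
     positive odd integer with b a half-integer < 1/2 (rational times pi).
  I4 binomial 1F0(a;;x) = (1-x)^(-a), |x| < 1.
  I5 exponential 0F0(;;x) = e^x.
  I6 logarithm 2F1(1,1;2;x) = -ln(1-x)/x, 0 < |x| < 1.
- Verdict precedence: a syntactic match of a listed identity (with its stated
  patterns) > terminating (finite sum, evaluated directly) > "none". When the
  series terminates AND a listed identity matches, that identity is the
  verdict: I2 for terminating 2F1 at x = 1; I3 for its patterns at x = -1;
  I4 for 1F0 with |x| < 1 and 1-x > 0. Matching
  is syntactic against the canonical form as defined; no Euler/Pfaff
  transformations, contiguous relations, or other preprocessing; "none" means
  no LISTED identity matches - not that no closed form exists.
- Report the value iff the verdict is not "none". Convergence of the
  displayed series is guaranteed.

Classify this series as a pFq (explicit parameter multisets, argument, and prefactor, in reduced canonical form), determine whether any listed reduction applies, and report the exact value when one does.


The series (x = 1) is 2F1: upper {-1/2, 1}, lower {9/2}, prefactor 4/3. Verdict (x = 1): Gauss's theorem (I1) applies (x = 1: the Gamma ratio telescopes since c-a-b = 4 > 0 and a = 1 in Z>0). Value: 7/6.

The tell: from the first term 4/3: the ratio is unreduced: k^2 + 1 divides both sides (C = 4/3, x = 1).
Step ratio: r(k) = 1 * (k-1/2) (k+1) / [(k+9/2) (k+1)] - poly over poly, x = 1 from leading terms; C = 4/3 at k = 0.


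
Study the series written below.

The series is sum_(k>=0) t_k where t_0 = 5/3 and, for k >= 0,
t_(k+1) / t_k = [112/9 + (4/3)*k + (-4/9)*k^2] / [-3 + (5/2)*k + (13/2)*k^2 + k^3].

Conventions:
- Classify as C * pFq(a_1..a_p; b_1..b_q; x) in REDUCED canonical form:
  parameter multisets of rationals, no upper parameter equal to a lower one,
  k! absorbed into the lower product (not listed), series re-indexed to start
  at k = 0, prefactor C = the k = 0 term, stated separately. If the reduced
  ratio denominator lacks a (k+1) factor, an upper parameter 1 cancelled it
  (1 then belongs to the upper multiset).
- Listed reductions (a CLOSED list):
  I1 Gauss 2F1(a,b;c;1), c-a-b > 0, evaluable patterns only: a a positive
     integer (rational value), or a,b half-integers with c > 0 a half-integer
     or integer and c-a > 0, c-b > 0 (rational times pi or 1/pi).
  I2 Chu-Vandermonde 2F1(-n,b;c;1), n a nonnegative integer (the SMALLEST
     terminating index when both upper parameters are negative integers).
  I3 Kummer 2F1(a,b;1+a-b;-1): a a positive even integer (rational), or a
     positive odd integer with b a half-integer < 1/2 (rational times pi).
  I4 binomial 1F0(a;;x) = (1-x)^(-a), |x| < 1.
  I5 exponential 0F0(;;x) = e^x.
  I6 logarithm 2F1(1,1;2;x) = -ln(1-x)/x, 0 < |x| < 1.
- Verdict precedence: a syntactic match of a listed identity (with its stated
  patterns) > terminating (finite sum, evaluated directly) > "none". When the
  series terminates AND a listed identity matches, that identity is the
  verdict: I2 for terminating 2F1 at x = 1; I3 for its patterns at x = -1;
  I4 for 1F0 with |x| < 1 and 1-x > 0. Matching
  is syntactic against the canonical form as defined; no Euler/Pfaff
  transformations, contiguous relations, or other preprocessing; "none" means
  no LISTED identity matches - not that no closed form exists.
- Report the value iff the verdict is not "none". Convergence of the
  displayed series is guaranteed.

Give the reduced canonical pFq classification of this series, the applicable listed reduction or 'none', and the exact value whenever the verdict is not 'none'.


With C = 5/3: the canonical form is 2F2(-7, 4; -1/2, 6; -4/9). Verdict: terminating - no listed pattern fits, but -7 in the upper list cuts the series at k = 7; direct evaluation. Value: -23635862016205/984435462549.

Key step: t_0 = 5/3 here, and factor the ratio over Q (C = 5/3): negated roots = parameters.
Ratio: r(k) = (-4/9) * (k-7) (k+4) / [(k-1/2) (k+6) (k+1)] - poly over poly, x = (-4/9) from leading terms; C = 5/3 at k = 0.


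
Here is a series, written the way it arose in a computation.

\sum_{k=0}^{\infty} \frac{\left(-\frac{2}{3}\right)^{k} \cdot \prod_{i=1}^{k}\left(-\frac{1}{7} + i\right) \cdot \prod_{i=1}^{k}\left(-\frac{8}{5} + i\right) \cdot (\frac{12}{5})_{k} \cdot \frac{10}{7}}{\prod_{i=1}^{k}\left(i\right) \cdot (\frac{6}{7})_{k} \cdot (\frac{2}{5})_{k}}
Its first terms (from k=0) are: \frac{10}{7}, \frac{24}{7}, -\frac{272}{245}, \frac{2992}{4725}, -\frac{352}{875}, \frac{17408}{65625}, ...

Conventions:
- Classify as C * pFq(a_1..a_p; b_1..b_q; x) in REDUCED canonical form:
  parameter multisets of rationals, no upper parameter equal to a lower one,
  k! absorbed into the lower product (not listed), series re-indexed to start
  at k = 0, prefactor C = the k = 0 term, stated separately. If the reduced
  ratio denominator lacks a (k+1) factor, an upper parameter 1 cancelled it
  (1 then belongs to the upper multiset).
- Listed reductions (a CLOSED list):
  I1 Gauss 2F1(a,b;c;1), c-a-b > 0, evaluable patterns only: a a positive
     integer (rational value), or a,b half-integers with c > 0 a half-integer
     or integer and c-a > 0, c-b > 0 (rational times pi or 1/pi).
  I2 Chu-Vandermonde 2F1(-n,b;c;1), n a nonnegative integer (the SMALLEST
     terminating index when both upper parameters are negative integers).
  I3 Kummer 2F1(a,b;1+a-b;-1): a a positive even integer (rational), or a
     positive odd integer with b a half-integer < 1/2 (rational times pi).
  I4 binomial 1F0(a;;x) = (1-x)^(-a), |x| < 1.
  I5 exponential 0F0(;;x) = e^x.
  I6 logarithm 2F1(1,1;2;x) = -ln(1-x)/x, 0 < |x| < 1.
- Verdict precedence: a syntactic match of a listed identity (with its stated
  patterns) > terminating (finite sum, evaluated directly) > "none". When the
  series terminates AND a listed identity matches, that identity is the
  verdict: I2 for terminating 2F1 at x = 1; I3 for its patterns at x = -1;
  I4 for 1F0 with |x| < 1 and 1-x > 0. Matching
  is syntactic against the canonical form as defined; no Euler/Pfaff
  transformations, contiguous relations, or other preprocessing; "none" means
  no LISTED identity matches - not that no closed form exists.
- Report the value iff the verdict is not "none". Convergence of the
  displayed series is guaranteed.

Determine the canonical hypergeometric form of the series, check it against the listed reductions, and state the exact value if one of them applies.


Reduced: x = -\frac{2}{3}, 2F1, upper = {-\frac{3}{5}, \frac{12}{5}}, lower = {\frac{2}{5}}, C = \frac{10}{7}. Verdict: none. No listed pattern accepts 2F1(-\frac{3}{5}, \frac{12}{5}; \frac{2}{5}; -\frac{2}{3}).

The tell: from the first term \frac{10}{7}: the product of the first k integers (C = 10/7) is k!.
Adjacent-term ratio: r(k) = -\frac{2}{3} * (k-\frac{3}{5}) (k+\frac{12}{5}) / [(k+\frac{2}{5}) (k+1)] ; factor over Q: parameters, x = -\frac{2}{3}, and C = \frac{10}{7}.


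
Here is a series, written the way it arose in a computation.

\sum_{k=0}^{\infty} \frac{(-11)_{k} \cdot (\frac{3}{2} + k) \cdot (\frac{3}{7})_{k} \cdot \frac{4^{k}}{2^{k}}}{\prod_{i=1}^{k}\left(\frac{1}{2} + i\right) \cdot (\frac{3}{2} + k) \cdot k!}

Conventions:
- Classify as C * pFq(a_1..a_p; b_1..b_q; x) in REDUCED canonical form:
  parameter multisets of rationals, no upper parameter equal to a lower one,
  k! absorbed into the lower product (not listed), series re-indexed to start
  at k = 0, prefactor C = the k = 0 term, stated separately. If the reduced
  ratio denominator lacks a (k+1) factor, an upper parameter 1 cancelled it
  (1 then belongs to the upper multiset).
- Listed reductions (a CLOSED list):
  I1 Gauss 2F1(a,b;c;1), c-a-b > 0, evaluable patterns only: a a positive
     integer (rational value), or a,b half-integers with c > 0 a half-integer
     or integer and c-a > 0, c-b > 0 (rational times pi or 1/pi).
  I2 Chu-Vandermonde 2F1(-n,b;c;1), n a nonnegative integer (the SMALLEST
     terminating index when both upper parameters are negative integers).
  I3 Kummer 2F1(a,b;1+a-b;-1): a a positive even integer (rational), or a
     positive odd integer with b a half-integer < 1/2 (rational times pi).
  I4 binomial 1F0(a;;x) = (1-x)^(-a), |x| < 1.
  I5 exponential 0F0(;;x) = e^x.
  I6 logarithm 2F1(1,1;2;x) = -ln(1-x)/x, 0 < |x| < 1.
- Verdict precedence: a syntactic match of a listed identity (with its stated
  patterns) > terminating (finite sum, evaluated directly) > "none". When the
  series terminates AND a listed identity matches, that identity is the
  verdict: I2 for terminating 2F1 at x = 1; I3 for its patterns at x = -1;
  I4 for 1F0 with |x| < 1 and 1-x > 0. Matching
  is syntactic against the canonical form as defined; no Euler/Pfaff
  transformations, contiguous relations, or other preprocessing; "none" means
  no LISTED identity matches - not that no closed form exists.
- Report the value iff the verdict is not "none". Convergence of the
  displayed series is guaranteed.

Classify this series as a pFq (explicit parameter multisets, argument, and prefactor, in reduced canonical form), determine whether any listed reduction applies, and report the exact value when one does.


Reduced: x = 2, 2F1, upper = {-11, \frac{3}{7}}, lower = {\frac{3}{2}}, C = 1. Verdict: terminating. With -11 upstairs the series is a 12-term polynomial sum; evaluated term by term. Its exact value is \frac{6465332784329}{28969814111693}.

First insight: x = 2 and the two k-th powers (C = 1, x = 2) combine into one argument.
Term ratio: r(k) = 2 * (k-11) (k+\frac{3}{7}) / [(k+\frac{3}{2}) (k+1)] - rational in k. x = 2; t_0 = 1; negate the roots.


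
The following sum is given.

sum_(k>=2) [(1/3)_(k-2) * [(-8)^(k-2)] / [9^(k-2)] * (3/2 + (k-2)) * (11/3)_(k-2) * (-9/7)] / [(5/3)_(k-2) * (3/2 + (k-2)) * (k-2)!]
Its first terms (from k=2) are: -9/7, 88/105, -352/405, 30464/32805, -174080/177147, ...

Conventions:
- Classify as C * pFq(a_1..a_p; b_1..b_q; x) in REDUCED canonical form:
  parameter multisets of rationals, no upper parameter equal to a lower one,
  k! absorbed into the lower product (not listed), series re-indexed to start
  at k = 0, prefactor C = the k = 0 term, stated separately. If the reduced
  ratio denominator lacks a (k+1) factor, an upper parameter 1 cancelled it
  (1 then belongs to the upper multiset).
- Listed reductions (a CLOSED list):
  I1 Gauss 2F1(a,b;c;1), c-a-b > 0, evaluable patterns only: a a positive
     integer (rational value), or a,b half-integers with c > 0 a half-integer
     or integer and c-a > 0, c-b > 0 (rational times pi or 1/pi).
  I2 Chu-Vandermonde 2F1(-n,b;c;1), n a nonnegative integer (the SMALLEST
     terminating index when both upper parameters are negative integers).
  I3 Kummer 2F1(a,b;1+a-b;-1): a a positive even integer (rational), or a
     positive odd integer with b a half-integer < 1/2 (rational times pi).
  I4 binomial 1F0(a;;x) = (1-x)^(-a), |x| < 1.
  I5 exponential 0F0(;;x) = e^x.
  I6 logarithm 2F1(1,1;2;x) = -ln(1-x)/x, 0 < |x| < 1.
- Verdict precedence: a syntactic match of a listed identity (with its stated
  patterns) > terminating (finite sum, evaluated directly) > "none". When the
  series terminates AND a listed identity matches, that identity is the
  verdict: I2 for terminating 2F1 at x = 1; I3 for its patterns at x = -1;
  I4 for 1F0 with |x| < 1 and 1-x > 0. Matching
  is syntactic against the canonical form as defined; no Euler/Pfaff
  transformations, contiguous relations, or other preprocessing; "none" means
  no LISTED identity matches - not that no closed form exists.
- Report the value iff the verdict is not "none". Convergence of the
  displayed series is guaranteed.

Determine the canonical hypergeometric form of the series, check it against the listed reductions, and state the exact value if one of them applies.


At argument -8/9: a 2F1 with upper {1/3, 11/3}, lower {5/3}, scaled by C = -9/7. Verdict: none here - no I1-I6 shape fits x = -8/9 with lower {5/3}.

The tell: with t_0 = -9/7, striking the common factor k + 3/2 reduces the term (C = -9/7).
Ratio: r(k) = (-8/9) * (k+1/3) (k+11/3) / [(k+5/3) (k+1)] - rational in k. x = (-8/9); t_0 = -9/7; negate the roots.


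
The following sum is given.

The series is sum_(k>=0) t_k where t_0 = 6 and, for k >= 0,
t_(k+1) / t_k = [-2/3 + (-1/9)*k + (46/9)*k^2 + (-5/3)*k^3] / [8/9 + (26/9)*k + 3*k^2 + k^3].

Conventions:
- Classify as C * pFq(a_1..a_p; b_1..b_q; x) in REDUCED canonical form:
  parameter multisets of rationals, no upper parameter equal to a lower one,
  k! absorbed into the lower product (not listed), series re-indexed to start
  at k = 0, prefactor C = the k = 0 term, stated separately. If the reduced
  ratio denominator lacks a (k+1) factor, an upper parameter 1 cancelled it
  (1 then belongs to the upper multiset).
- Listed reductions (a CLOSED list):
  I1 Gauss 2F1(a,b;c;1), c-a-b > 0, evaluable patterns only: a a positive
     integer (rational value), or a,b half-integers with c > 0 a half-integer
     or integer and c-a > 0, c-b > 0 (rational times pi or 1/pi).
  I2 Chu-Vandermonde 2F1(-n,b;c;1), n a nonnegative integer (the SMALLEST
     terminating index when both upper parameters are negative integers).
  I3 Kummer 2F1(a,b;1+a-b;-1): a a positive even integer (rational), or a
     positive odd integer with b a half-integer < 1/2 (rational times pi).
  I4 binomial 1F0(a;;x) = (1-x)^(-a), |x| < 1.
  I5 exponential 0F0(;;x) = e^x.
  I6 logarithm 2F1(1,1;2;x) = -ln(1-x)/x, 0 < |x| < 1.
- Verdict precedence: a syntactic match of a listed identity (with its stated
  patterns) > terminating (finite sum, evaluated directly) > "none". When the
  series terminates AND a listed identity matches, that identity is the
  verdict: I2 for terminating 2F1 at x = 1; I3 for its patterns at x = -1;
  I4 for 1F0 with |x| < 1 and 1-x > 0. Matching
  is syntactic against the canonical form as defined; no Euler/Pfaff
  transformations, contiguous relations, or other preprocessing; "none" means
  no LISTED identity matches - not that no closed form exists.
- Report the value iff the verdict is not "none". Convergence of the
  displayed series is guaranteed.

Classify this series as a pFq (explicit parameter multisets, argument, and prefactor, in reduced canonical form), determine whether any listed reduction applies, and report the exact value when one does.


Structural cue: t_0 = 6 here, and the expanded ratio factors over Q; C = 6, x = -5/3, roots give parameters.
Step ratio: r(k) = (-5/3) * (k-3) (k-2/5) (k+1/3) / [(k+2/3) (k+4/3) (k+1)] - poly over poly, x = (-5/3) from leading terms; C = 6 at k = 0.

Prefactor 6, argument -5/3: 3F2 with upper {-3, -2/5, 1/3} over lower {2/3, 4/3}. Verdict: terminating - no listed pattern fits, but -3 in the upper list cuts the series at k = 3; direct evaluation. Sum: -141/350.


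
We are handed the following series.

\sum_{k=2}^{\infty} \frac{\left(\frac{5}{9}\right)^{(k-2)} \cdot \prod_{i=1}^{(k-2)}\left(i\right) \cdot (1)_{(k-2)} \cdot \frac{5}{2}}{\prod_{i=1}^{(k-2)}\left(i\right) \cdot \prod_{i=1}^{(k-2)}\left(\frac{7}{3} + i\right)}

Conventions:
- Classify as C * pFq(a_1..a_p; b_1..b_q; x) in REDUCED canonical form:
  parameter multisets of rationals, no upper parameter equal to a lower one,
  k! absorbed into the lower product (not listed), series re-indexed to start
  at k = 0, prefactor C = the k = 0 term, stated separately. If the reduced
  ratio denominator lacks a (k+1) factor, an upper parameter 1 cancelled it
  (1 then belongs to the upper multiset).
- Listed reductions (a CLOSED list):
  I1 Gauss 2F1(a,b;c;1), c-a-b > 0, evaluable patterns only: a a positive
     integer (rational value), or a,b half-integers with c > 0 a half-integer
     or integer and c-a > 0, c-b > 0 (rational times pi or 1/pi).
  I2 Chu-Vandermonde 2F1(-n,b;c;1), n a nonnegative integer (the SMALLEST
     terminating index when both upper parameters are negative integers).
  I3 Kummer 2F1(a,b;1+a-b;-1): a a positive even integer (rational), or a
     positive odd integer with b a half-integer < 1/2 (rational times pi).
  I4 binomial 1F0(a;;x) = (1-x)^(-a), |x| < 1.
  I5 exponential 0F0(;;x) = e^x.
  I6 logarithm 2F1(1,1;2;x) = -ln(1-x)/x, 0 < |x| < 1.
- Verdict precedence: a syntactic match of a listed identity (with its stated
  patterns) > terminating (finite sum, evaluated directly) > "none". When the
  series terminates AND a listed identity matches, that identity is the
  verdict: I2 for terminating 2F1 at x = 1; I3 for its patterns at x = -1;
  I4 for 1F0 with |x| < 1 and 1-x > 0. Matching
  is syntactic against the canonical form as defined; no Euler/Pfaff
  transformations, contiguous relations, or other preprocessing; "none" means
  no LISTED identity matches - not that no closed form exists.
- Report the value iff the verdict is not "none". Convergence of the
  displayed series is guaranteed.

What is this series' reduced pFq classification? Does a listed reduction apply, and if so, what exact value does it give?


The series (x = \frac{5}{9}) is 2F1: upper {1, 1}, lower {\frac{10}{3}}, prefactor \frac{5}{2}. Verdict: none - this 2F1 at x = \frac{5}{9} matches no listed pattern, and upper {1, 1} holds no stopper.

The tell: x = \frac{5}{9} and the product of the first k integers (C = 5/2) is k!.
Step ratio: r(k) = \frac{5}{9} * (k+1) (k+1) / [(k+\frac{10}{3}) (k+1)] - rational in k, leading ratio \frac{5}{9}; with t_0 = \frac{5}{2}, classification follows.


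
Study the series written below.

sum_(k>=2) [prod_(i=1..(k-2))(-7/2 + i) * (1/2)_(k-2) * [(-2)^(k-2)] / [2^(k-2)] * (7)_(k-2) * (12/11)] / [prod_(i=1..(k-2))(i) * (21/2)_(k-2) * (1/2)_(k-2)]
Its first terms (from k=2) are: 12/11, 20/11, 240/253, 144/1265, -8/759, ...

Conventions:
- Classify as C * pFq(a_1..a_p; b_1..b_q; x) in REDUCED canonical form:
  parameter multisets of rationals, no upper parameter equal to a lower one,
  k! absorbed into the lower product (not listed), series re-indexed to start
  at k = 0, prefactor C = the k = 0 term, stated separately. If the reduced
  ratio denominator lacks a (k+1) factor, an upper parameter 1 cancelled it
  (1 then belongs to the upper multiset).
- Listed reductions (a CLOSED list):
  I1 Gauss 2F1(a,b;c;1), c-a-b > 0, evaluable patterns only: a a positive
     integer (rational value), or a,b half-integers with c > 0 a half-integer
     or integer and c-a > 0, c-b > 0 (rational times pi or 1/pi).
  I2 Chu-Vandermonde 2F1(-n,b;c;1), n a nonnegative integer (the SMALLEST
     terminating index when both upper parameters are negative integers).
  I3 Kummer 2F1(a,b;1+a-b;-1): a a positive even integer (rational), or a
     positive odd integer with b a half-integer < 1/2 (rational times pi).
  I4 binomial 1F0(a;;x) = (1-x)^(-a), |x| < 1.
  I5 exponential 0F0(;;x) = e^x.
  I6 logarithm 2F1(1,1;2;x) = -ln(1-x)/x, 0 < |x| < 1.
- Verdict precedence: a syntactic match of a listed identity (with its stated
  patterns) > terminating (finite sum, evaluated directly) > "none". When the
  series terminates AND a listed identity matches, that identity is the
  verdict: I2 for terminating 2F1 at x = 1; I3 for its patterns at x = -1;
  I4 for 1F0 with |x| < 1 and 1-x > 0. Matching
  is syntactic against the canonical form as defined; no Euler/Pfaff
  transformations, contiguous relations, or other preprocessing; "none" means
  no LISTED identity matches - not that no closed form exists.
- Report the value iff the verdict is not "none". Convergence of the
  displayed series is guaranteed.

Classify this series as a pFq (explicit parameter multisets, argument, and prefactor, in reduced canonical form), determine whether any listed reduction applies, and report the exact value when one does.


This is 12/11 * 2F1(-5/2, 7; 21/2; -1) in reduced canonical form. Verdict: Kummer (I3) matches (x = -1; c = 21/2 equals 1+a-b for upper {-5/2, 7}: listed pattern). Exact value: (1322685/1048576) * pi.

Key step: with t_0 = 12/11, the two k-th powers (C = 12/11) combine into one argument.
Term ratio: r(k) = (-1) * (k-5/2) (k+7) / [(k+21/2) (k+1)] ; factor over Q: parameters, x = (-1), and C = 12/11.


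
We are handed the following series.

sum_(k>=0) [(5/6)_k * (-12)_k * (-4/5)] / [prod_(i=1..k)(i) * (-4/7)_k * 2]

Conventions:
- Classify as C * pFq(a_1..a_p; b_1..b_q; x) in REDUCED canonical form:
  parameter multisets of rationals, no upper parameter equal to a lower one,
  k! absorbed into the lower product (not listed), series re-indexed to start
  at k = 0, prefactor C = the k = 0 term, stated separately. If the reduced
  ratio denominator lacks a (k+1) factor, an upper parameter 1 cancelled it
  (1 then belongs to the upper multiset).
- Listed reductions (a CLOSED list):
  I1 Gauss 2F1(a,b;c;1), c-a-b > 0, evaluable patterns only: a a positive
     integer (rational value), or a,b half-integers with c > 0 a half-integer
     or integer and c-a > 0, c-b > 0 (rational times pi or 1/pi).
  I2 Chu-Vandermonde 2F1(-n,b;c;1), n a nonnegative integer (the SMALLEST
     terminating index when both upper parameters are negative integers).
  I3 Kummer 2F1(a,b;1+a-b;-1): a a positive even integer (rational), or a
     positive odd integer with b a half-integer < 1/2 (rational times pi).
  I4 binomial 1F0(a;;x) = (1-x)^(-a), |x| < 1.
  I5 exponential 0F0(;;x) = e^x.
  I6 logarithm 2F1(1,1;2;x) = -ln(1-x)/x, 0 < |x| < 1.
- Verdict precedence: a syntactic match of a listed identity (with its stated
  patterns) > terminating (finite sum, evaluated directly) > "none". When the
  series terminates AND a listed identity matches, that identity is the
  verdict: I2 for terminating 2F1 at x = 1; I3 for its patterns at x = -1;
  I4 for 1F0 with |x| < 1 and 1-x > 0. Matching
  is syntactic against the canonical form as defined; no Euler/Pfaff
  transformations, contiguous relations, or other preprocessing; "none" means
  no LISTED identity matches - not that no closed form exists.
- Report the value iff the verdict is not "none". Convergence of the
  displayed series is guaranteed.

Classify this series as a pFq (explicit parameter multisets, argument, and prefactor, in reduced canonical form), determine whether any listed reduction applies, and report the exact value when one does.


First insight: with t_0 = -2/5, the product of the first k integers (C = -2/5, x = 1) is k!.
Ratio: r(k) = 1 * (k-12) (k+5/6) / [(k-4/7) (k+1)] ; factor over Q: parameters, x = 1, and C = -2/5.

The series (x = 1) is 2F1: upper {-12, 5/6}, lower {-4/7}, prefactor -2/5. Verdict: Vandermonde's identity (I2) applies (terminating 2F1 at x = 1 with n = 12, b = 5/6, c = -4/7). Value: 1526738940810301/19770338231451648.


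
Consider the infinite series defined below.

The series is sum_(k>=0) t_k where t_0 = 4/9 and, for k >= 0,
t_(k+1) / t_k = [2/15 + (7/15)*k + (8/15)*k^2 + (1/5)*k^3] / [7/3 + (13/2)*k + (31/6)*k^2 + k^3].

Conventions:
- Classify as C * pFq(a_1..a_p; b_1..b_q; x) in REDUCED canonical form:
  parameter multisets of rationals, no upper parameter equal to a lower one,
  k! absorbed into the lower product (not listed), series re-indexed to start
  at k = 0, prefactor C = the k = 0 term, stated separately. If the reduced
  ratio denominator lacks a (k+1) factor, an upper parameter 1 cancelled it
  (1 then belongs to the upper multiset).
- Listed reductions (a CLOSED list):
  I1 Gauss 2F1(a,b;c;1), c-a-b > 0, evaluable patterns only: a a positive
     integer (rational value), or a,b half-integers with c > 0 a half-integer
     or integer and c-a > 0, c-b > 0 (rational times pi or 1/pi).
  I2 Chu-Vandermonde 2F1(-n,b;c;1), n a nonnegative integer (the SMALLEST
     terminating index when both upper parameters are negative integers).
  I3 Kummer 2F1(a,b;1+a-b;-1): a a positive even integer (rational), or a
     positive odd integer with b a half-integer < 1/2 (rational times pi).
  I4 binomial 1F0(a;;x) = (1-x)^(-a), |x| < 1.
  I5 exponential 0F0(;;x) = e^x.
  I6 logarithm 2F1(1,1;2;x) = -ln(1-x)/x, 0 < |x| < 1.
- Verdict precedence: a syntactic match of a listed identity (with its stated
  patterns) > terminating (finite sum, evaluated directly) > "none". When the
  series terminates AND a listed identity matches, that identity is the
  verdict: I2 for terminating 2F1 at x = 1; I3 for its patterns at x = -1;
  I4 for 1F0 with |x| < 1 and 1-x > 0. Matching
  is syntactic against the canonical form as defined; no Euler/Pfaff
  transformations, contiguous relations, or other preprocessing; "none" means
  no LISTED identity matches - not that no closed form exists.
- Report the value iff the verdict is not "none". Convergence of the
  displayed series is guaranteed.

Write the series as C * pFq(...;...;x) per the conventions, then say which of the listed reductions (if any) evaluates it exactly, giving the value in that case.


Classification (C = 4/9): 2F1 with upper {1, 1}, lower {7/2}, argument x = 1/5. Verdict: none - this 2F1 at x = 1/5 matches no listed pattern, and upper {1, 1} holds no stopper.

Structural cue: x = (1/5) and factor the ratio over Q (C = 4/9): negated roots = parameters.
Step ratio: r(k) = (1/5) * (k+1) (k+1) / [(k+7/2) (k+1)] - rational; roots negated = parameters, x = (1/5), C = 4/9.


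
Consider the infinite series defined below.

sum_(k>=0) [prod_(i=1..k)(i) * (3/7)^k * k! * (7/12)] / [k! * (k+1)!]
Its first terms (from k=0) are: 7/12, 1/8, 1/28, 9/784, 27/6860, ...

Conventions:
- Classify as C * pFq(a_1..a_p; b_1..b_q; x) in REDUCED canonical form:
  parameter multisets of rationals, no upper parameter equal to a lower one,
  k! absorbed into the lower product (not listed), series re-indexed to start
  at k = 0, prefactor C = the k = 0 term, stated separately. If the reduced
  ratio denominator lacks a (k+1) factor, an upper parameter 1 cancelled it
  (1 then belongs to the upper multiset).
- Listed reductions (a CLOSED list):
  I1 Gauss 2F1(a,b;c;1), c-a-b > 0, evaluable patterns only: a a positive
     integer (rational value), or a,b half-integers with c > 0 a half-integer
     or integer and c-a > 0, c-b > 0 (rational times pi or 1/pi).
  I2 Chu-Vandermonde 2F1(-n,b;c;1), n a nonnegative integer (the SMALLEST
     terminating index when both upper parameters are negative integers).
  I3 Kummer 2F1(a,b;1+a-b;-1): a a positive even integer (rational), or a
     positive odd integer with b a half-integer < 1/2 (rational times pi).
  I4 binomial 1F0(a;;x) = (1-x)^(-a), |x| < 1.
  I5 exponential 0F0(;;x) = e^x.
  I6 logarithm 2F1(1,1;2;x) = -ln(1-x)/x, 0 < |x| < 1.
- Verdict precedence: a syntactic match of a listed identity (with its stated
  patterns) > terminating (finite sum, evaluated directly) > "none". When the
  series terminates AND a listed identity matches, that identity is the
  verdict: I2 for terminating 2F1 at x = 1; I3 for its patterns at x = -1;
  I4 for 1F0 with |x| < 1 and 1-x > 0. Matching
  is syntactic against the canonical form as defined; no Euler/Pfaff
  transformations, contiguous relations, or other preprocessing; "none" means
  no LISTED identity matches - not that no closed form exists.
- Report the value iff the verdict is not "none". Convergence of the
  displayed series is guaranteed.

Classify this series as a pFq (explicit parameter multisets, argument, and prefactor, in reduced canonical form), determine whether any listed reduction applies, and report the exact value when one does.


The tell: with t_0 = 7/12, the denominator's factorial ratio (C = 7/12) is a lower Pochhammer.
Term ratio: r(k) = (3/7) * (k+1) (k+1) / [(k+2) (k+1)] - rational in k. x = (3/7); t_0 = 7/12; negate the roots.

Canonical form: C = 7/12 times 2F1 with upper {1, 1}, lower {2}, x = 3/7. Verdict at x = 3/7: the logarithmic series (I6) matches (the logarithm: parameters (1,1;2), x = 3/7). Value: (-49/36) * ln(4/7).


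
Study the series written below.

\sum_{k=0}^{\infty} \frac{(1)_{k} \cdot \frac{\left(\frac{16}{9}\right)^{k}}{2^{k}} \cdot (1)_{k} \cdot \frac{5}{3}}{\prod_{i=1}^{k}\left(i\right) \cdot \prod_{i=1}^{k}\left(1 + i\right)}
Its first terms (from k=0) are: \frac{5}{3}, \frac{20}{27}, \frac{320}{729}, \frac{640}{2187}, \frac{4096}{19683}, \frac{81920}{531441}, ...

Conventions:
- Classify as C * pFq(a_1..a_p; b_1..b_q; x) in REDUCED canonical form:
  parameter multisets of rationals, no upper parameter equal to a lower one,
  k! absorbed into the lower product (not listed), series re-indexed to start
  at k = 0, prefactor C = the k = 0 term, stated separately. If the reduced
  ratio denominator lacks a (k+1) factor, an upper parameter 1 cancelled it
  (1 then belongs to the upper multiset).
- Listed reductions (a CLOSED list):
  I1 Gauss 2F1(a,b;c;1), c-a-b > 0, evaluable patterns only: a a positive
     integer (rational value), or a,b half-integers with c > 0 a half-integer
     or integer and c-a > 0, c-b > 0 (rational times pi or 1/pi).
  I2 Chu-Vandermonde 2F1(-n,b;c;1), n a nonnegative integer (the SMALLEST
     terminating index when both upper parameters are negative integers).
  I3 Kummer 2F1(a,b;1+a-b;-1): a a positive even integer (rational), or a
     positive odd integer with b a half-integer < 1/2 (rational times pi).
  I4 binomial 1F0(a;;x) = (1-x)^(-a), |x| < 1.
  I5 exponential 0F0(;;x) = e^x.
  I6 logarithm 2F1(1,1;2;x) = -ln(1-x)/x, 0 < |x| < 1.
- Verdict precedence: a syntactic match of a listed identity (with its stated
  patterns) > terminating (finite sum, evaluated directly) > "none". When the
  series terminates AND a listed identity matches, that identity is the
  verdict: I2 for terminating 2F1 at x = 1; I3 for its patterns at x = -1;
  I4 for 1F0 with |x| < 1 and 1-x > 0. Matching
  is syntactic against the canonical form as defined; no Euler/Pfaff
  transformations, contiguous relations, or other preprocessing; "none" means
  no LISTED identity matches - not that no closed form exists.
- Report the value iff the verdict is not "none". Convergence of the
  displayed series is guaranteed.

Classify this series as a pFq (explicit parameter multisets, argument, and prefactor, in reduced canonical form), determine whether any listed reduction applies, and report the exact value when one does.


x = \frac{8}{9} here; the reduced form reads 2F1, upper {1, 1}, lower {2}, C = \frac{5}{3}. Verdict (x = \frac{8}{9}): the logarithmic series (I6) applies (the logarithm: parameters (1,1;2), x = \frac{8}{9}). Hence: \left(-\frac{15}{8}\right) \cdot \ln\left(\frac{1}{9}\right).

Key observation: with t_0 = \frac{5}{3}, the product of the first k integers (C = 5/3, x = 8/9) is k!.
Adjacent-term ratio: r(k) = \frac{8}{9} * (k+1) (k+1) / [(k+2) (k+1)] - poly over poly, x = \frac{8}{9} from leading terms; C = \frac{5}{3} at k = 0.


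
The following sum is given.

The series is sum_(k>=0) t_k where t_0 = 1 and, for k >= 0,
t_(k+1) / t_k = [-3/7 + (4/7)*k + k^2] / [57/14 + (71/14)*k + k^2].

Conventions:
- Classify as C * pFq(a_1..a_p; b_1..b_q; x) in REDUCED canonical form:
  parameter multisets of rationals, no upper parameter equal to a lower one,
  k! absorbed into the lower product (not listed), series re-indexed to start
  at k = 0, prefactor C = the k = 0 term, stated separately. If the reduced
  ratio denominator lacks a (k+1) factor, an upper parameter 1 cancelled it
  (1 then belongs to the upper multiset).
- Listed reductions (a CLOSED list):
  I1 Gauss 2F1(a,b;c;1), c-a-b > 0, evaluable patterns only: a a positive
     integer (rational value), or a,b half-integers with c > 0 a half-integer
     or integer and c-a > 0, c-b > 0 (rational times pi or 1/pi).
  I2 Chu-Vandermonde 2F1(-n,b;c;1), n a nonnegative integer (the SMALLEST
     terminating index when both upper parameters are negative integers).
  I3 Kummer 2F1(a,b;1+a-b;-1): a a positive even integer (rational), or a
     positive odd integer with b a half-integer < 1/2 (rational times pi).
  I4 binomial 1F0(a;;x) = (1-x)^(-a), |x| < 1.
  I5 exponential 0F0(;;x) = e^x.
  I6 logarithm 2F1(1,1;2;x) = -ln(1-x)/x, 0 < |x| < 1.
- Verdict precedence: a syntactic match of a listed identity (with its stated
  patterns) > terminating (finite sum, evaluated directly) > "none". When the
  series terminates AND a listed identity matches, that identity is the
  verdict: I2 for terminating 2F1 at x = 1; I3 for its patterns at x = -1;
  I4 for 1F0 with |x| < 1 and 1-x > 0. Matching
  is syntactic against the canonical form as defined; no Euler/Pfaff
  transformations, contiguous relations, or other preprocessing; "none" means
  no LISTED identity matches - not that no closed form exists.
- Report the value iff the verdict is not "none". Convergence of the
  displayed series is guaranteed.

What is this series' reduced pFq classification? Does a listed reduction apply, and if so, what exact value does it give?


Reduced: x = 1, 2F1, upper = {-3/7, 1}, lower = {57/14}, C = 1. Verdict: this is Gauss's theorem (I1) (x = 1: the Gamma ratio telescopes since c-a-b = 7/2 > 0 and a = 1 in Z>0). Hence: 43/49.

Key step: t_0 = 1 here, and factor the ratio over Q (prefactor 1): negated roots = parameters.
Term ratio: r(k) = 1 * (k-3/7) (k+1) / [(k+57/14) (k+1)] - rational in k. x = 1; t_0 = 1; negate the roots.


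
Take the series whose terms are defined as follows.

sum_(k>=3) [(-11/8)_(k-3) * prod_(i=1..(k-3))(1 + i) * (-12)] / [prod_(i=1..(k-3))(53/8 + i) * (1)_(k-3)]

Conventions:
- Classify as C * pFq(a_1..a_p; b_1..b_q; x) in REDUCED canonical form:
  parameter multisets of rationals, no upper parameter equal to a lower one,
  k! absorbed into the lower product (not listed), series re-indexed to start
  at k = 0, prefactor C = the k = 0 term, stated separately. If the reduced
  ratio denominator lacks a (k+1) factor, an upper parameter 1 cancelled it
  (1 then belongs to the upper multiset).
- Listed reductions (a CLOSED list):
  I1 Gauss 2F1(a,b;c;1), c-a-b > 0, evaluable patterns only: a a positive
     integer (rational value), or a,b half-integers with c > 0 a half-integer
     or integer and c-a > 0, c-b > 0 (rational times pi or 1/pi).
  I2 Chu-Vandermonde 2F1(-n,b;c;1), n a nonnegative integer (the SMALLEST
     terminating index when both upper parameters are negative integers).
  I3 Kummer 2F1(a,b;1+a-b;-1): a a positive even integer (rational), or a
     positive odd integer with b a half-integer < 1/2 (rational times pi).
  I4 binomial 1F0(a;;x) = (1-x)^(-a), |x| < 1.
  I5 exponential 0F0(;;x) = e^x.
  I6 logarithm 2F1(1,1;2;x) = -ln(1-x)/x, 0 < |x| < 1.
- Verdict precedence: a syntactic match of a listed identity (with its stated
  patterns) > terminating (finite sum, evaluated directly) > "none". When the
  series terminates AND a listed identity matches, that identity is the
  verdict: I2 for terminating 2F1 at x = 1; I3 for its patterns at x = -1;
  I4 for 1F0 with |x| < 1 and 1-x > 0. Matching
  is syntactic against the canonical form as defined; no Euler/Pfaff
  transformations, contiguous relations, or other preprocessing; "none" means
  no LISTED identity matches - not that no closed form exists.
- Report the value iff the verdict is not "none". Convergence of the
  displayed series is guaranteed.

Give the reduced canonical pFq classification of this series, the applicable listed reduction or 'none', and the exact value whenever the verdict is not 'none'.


Reduced: x = 1, 2F1, upper = {-11/8, 2}, lower = {61/8}, C = -12. Verdict: this is Gauss (I1, integer-parameter pattern) (x = 1: the Gamma ratio telescopes since c-a-b = 7 > 0 and a = 2 in Z>0). Value: -7155/896.

Key step: from the first term -12: (1)_k (C = -12) is k! itself.
Step ratio: r(k) = 1 * (k-11/8) (k+2) / [(k+61/8) (k+1)] - rational in k. x = 1; t_0 = -12; negate the roots.


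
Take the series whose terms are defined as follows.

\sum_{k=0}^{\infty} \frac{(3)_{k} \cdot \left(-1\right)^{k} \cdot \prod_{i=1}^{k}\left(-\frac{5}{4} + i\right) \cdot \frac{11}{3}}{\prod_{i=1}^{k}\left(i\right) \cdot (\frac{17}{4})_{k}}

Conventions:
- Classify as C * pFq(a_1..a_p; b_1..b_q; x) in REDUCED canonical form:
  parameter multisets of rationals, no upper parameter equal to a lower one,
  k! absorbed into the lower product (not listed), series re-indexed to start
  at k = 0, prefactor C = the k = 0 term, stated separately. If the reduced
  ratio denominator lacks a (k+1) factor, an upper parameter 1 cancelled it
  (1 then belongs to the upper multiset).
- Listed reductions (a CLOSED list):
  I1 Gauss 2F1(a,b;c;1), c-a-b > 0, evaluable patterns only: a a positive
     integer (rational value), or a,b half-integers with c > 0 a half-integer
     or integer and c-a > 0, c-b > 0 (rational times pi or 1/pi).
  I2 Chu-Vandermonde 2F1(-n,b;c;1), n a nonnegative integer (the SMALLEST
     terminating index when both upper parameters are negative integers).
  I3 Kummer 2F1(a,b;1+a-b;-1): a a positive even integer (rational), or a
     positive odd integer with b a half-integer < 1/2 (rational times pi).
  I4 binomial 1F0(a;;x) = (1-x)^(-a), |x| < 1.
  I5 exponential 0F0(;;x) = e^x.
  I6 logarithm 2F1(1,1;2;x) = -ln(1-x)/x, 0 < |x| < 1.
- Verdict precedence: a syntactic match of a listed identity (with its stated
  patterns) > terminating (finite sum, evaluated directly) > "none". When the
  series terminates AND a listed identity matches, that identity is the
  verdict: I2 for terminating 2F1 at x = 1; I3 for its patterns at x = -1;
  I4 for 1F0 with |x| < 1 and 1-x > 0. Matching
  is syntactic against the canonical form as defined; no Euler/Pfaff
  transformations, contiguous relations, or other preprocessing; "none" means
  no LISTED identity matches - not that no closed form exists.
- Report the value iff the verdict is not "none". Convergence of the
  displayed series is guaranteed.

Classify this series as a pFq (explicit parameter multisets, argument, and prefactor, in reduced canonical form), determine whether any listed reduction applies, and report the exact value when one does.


Reduced: x = -1, 2F1, upper = {-\frac{1}{4}, 3}, lower = {\frac{17}{4}}, C = \frac{11}{3}. Verdict: none here - no I1-I6 shape fits x = -1 with lower {\frac{17}{4}}.

Key step: x = -1 and the product of the first k integers (prefactor 11/3) is k!.
Ratio: r(k) = -1 * (k-\frac{1}{4}) (k+3) / [(k+\frac{17}{4}) (k+1)] - rational in k, leading ratio -1; with t_0 = \frac{11}{3}, classification follows.


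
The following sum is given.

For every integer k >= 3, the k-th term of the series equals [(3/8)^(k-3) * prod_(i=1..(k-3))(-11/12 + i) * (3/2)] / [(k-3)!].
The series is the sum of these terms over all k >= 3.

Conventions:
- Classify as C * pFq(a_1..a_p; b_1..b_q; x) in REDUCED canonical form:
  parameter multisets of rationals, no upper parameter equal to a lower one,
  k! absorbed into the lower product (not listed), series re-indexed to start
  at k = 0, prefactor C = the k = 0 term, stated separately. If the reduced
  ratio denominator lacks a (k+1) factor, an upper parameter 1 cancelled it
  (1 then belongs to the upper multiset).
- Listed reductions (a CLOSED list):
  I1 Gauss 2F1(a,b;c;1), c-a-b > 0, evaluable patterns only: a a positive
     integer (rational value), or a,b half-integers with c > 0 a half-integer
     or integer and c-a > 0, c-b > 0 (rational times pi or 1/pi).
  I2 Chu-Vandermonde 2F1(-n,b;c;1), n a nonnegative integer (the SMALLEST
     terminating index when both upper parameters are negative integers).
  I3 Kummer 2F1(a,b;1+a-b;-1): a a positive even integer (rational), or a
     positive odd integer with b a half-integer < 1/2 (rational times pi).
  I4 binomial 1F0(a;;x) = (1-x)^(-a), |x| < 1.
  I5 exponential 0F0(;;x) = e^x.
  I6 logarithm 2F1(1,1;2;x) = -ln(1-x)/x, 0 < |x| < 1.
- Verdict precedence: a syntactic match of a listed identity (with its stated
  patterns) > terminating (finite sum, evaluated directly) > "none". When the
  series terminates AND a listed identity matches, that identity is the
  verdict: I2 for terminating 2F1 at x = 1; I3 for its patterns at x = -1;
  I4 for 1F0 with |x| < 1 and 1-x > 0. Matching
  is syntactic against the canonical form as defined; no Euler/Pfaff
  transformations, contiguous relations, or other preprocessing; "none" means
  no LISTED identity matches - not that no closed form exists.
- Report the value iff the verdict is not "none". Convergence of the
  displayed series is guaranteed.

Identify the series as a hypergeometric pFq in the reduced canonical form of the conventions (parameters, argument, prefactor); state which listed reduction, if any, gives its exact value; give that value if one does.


First insight: with t_0 = 3/2, the running product (C = 3/2) telescopes to a rising factorial.
Term ratio: r(k) = (3/8) * (k+1/12) / [(k+1)] - rational in k. x = (3/8); t_0 = 3/2; negate the roots.

Classification (C = 3/2): 1F0 with upper {1/12}, lower {-}, argument x = 3/8. Verdict: the binomial series (I4) fires (the 1F0 binomial series: exponent -1/12, x = 3/8). Sum: (3/2) * (5/8)^(-1/12).
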